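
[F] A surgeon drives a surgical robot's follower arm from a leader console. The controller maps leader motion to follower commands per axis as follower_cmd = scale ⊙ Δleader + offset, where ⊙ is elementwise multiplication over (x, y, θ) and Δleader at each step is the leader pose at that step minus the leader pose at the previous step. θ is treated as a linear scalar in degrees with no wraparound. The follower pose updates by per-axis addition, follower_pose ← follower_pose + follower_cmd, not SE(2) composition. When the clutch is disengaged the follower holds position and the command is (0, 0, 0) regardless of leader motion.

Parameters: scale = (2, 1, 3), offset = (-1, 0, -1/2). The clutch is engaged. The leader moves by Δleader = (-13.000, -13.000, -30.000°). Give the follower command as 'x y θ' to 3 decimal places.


axis x: 2·-13.000 + -1 = -27.000
axis y: 1·-13.000 + 0 = -13.000
axis θ: 3·-30.000 + -1/2 = -90.500

-27.000 -13.000 -90.500


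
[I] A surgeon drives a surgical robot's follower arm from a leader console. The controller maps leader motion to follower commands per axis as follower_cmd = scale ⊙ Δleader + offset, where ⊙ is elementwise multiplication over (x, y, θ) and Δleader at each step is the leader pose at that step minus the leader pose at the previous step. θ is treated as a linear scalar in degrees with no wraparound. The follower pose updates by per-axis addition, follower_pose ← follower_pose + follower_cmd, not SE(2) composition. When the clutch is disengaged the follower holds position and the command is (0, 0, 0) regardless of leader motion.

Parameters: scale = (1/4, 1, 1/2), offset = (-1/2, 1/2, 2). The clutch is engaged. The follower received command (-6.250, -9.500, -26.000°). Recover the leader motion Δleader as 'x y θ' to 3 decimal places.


axis x: (-6.250 − -1/2) / (1/4) = -23.000
axis y: (-9.500 − 1/2) / (1) = -10.000
axis θ: (-26.000 − 2) / (1/2) = -56.000

-23.000 -10.000 -56.000


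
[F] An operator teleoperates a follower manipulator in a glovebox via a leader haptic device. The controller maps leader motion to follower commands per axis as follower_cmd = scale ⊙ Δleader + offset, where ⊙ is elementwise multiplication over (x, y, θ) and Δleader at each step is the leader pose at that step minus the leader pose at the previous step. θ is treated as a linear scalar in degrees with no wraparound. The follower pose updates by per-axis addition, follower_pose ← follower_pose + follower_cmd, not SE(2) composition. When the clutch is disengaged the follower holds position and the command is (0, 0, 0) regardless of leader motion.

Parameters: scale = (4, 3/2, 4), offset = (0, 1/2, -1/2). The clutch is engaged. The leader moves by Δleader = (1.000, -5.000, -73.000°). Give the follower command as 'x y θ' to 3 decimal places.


axis x: 4·1.000 + 0 = 4.000
axis y: 3/2·-5.000 + 1/2 = -7.000
axis θ: 4·-73.000 + -1/2 = -292.500

4.000 -7.000 -292.500


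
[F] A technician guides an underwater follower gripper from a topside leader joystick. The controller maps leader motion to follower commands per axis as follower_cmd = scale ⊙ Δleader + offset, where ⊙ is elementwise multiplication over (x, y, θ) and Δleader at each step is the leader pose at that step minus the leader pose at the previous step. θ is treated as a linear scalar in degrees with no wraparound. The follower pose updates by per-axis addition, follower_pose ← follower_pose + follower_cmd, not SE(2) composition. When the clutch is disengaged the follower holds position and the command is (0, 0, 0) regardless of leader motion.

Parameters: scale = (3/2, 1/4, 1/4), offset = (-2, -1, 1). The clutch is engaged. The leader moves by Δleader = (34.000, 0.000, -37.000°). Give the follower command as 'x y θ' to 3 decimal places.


axis x: 3/2·34.000 + -2 = 49.000
axis y: 1/4·0.000 + -1 = -1.000
axis θ: 1/4·-37.000 + 1 = -8.250

49.000 -1.000 -8.250


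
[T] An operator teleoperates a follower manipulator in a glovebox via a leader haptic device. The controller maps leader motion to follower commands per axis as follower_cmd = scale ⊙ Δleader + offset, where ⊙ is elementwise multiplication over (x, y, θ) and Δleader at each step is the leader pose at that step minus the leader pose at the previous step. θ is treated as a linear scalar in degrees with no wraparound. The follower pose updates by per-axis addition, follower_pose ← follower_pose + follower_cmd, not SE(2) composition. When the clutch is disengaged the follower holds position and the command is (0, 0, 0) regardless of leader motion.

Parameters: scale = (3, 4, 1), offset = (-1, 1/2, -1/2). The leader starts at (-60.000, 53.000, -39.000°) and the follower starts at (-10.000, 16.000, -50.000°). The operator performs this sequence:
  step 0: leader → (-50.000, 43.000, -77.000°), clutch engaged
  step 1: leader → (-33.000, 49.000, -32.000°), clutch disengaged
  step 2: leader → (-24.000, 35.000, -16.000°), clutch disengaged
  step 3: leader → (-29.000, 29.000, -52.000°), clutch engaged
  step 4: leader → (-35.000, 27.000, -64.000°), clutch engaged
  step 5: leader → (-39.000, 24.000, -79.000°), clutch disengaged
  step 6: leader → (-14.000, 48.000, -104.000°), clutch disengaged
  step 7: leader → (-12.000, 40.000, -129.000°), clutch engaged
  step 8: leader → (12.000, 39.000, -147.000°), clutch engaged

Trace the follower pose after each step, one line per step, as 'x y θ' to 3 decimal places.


step 0: Δleader=(10.000, -10.000, -38.000°), engaged; cmd=(29.000, -39.500, -38.500°) → follower=(19.000, -23.500, -88.500°)
step 1: Δleader=(17.000, 6.000, 45.000°), disengaged; cmd=(0,0,0) → follower holds at (19.000, -23.500, -88.500°)
step 2: Δleader=(9.000, -14.000, 16.000°), disengaged; cmd=(0,0,0) → follower holds at (19.000, -23.500, -88.500°)
step 3: Δleader=(-5.000, -6.000, -36.000°), engaged; cmd=(-16.000, -23.500, -36.500°) → follower=(3.000, -47.000, -125.000°)
step 4: Δleader=(-6.000, -2.000, -12.000°), engaged; cmd=(-19.000, -7.500, -12.500°) → follower=(-16.000, -54.500, -137.500°)
step 5: Δleader=(-4.000, -3.000, -15.000°), disengaged; cmd=(0,0,0) → follower holds at (-16.000, -54.500, -137.500°)
step 6: Δleader=(25.000, 24.000, -25.000°), disengaged; cmd=(0,0,0) → follower holds at (-16.000, -54.500, -137.500°)
step 7: Δleader=(2.000, -8.000, -25.000°), engaged; cmd=(5.000, -31.500, -25.500°) → follower=(-11.000, -86.000, -163.000°)
step 8: Δleader=(24.000, -1.000, -18.000°), engaged; cmd=(71.000, -3.500, -18.500°) → follower=(60.000, -89.500, -181.500°)

19.000 -23.500 -88.500
19.000 -23.500 -88.500
19.000 -23.500 -88.500
3.000 -47.000 -125.000
-16.000 -54.500 -137.500
-16.000 -54.500 -137.500
-16.000 -54.500 -137.500
-11.000 -86.000 -163.000
60.000 -89.500 -181.500


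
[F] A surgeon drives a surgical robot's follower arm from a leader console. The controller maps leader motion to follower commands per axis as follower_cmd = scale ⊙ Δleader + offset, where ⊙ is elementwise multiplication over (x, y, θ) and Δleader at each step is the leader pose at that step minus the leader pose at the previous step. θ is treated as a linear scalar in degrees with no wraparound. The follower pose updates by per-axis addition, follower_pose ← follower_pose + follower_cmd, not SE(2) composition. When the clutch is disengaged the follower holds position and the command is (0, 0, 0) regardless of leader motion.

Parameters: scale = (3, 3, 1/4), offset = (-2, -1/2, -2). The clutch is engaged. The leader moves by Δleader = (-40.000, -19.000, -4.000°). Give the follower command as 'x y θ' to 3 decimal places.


axis x: 3·-40.000 + -2 = -122.000
axis y: 3·-19.000 + -1/2 = -57.500
axis θ: 1/4·-4.000 + -2 = -3.000

-122.000 -57.500 -3.000


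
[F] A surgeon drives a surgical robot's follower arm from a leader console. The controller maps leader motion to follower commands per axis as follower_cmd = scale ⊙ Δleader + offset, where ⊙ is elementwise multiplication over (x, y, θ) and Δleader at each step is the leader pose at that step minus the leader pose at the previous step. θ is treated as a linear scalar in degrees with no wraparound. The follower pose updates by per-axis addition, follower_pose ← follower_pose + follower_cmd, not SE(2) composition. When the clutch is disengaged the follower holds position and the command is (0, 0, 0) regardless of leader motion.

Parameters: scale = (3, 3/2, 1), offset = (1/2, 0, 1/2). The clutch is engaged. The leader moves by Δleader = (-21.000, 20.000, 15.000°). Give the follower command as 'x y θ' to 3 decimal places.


axis x: 3·-21.000 + 1/2 = -62.500
axis y: 3/2·20.000 + 0 = 30.000
axis θ: 1·15.000 + 1/2 = 15.500

-62.500 30.000 15.500


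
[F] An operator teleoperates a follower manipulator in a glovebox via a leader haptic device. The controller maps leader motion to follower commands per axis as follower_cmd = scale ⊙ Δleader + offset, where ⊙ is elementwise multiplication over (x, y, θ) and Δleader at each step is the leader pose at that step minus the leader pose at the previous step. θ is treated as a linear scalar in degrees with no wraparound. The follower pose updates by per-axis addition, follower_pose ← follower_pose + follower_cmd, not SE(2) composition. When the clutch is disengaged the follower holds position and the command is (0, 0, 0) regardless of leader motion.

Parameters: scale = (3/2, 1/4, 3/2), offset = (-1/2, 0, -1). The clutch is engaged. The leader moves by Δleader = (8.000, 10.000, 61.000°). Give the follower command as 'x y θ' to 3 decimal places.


11.500 2.500 90.500

axis x: 3/2·8.000 + -1/2 = 11.500
axis y: 1/4·10.000 + 0 = 2.500
axis θ: 3/2·61.000 + -1 = 90.500


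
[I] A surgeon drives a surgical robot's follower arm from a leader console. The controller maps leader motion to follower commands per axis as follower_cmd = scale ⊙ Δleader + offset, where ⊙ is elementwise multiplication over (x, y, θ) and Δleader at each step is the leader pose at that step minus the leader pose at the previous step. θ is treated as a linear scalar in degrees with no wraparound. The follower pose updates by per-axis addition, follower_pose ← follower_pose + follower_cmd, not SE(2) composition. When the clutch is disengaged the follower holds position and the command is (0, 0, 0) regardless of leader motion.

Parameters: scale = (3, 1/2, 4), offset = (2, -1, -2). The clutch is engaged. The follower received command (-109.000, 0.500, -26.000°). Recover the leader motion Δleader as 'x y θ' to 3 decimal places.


axis x: (-109.000 − 2) / (3) = -37.000
axis y: (0.500 − -1) / (1/2) = 3.000
axis θ: (-26.000 − -2) / (4) = -6.000

-37.000 3.000 -6.000


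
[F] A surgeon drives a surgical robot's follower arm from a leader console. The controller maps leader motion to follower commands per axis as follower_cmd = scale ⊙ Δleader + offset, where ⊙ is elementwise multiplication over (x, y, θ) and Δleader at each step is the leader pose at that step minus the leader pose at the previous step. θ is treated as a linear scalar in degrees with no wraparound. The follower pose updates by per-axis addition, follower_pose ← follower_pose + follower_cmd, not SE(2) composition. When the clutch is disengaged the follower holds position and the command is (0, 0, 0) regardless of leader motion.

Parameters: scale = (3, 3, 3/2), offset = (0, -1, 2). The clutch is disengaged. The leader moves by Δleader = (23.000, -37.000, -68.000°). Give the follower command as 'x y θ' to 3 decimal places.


0.000 0.000 0.000

clutch disengaged → follower holds; cmd = (0, 0, 0)


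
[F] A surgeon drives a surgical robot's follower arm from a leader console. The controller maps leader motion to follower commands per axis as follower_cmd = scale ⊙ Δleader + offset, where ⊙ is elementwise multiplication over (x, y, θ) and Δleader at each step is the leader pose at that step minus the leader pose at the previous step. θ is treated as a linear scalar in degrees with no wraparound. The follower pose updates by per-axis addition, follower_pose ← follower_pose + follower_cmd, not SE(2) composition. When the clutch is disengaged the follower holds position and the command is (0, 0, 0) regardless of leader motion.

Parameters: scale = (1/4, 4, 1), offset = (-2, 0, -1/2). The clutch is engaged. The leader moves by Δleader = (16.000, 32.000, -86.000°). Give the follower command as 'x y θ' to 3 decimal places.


2.000 128.000 -86.500

axis x: 1/4·16.000 + -2 = 2.000
axis y: 4·32.000 + 0 = 128.000
axis θ: 1·-86.000 + -1/2 = -86.500


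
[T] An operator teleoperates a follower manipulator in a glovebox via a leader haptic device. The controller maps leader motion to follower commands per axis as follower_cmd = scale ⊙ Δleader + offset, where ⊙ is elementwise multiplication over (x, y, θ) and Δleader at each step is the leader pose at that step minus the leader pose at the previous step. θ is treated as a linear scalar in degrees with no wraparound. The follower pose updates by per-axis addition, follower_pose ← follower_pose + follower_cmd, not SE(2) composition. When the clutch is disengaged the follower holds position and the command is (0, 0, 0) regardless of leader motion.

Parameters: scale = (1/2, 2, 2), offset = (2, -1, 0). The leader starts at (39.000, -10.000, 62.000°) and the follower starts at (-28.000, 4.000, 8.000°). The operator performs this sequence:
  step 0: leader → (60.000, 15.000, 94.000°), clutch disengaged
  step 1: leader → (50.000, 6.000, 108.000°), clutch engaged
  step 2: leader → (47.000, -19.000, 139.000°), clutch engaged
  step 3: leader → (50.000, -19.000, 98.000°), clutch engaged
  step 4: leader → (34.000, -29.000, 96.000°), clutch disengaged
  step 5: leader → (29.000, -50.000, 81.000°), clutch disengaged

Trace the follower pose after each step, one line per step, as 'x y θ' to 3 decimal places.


-28.000 4.000 8.000
-31.000 -15.000 36.000
-30.500 -66.000 98.000
-27.000 -67.000 16.000
-27.000 -67.000 16.000
-27.000 -67.000 16.000

step 0: Δleader=(21.000, 25.000, 32.000°), disengaged; cmd=(0,0,0) → follower holds at (-28.000, 4.000, 8.000°)
step 1: Δleader=(-10.000, -9.000, 14.000°), engaged; cmd=(-3.000, -19.000, 28.000°) → follower=(-31.000, -15.000, 36.000°)
step 2: Δleader=(-3.000, -25.000, 31.000°), engaged; cmd=(0.500, -51.000, 62.000°) → follower=(-30.500, -66.000, 98.000°)
step 3: Δleader=(3.000, 0.000, -41.000°), engaged; cmd=(3.500, -1.000, -82.000°) → follower=(-27.000, -67.000, 16.000°)
step 4: Δleader=(-16.000, -10.000, -2.000°), disengaged; cmd=(0,0,0) → follower holds at (-27.000, -67.000, 16.000°)
step 5: Δleader=(-5.000, -21.000, -15.000°), disengaged; cmd=(0,0,0) → follower holds at (-27.000, -67.000, 16.000°)


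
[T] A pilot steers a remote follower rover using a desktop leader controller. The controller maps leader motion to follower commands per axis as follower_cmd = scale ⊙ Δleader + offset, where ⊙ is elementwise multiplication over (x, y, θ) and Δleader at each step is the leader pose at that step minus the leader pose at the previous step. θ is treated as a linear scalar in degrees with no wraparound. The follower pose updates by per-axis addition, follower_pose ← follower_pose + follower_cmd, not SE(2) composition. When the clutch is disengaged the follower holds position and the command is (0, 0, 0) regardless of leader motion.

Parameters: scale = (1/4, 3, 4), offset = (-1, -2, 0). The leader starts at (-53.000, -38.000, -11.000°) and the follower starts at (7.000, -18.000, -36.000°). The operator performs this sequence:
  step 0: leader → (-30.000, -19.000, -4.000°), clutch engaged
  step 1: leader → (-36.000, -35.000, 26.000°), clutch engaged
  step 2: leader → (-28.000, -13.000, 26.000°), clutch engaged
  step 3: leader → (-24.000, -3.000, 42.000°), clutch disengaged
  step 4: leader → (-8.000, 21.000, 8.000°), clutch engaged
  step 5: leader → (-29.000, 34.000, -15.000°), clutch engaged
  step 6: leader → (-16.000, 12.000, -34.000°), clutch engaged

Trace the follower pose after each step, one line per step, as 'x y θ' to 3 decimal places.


step 0: Δleader=(23.000, 19.000, 7.000°), engaged; cmd=(4.750, 55.000, 28.000°) → follower=(11.750, 37.000, -8.000°)
step 1: Δleader=(-6.000, -16.000, 30.000°), engaged; cmd=(-2.500, -50.000, 120.000°) → follower=(9.250, -13.000, 112.000°)
step 2: Δleader=(8.000, 22.000, 0.000°), engaged; cmd=(1.000, 64.000, 0.000°) → follower=(10.250, 51.000, 112.000°)
step 3: Δleader=(4.000, 10.000, 16.000°), disengaged; cmd=(0,0,0) → follower holds at (10.250, 51.000, 112.000°)
step 4: Δleader=(16.000, 24.000, -34.000°), engaged; cmd=(3.000, 70.000, -136.000°) → follower=(13.250, 121.000, -24.000°)
step 5: Δleader=(-21.000, 13.000, -23.000°), engaged; cmd=(-6.250, 37.000, -92.000°) → follower=(7.000, 158.000, -116.000°)
step 6: Δleader=(13.000, -22.000, -19.000°), engaged; cmd=(2.250, -68.000, -76.000°) → follower=(9.250, 90.000, -192.000°)

11.750 37.000 -8.000
9.250 -13.000 112.000
10.250 51.000 112.000
10.250 51.000 112.000
13.250 121.000 -24.000
7.000 158.000 -116.000
9.250 90.000 -192.000


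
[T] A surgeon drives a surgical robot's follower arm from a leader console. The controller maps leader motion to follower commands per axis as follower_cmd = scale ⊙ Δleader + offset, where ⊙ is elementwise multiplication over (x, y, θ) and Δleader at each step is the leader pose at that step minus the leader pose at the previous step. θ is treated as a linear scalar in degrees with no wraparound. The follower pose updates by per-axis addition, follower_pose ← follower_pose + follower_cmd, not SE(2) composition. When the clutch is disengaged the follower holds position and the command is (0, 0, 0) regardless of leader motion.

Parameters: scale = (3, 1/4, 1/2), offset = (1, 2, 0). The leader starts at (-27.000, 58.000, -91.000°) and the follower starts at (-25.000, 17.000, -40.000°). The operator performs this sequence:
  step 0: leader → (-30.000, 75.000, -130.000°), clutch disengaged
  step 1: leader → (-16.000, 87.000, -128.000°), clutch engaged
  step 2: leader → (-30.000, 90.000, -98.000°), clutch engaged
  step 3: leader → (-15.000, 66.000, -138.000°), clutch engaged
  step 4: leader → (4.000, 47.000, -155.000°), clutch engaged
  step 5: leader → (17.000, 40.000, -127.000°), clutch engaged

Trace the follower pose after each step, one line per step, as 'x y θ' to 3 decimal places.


-25.000 17.000 -40.000
18.000 22.000 -39.000
-23.000 24.750 -24.000
23.000 20.750 -44.000
81.000 18.000 -52.500
121.000 18.250 -38.500

step 0: Δleader=(-3.000, 17.000, -39.000°), disengaged; cmd=(0,0,0) → follower holds at (-25.000, 17.000, -40.000°)
step 1: Δleader=(14.000, 12.000, 2.000°), engaged; cmd=(43.000, 5.000, 1.000°) → follower=(18.000, 22.000, -39.000°)
step 2: Δleader=(-14.000, 3.000, 30.000°), engaged; cmd=(-41.000, 2.750, 15.000°) → follower=(-23.000, 24.750, -24.000°)
step 3: Δleader=(15.000, -24.000, -40.000°), engaged; cmd=(46.000, -4.000, -20.000°) → follower=(23.000, 20.750, -44.000°)
step 4: Δleader=(19.000, -19.000, -17.000°), engaged; cmd=(58.000, -2.750, -8.500°) → follower=(81.000, 18.000, -52.500°)
step 5: Δleader=(13.000, -7.000, 28.000°), engaged; cmd=(40.000, 0.250, 14.000°) → follower=(121.000, 18.250, -38.500°)


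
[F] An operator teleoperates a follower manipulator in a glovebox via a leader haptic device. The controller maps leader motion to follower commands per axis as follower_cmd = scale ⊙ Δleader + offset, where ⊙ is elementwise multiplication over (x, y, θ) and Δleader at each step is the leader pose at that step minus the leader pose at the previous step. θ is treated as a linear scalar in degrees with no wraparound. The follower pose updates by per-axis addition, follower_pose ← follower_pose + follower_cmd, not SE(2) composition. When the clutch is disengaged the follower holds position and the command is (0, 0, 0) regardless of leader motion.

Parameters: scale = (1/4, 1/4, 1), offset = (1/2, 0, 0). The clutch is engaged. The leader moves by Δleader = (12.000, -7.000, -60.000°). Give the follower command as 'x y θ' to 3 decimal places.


3.500 -1.750 -60.000

axis x: 1/4·12.000 + 1/2 = 3.500
axis y: 1/4·-7.000 + 0 = -1.750
axis θ: 1·-60.000 + 0 = -60.000


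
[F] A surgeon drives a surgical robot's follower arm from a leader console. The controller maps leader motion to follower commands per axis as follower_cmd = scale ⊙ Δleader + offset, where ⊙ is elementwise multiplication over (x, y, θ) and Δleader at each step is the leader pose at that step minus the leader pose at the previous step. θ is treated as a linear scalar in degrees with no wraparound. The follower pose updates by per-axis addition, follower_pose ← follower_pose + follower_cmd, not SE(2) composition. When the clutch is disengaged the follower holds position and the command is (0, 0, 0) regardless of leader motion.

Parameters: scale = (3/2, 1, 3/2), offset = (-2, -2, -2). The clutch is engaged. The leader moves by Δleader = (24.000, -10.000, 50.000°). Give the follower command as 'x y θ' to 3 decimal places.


34.000 -12.000 73.000

axis x: 3/2·24.000 + -2 = 34.000
axis y: 1·-10.000 + -2 = -12.000
axis θ: 3/2·50.000 + -2 = 73.000


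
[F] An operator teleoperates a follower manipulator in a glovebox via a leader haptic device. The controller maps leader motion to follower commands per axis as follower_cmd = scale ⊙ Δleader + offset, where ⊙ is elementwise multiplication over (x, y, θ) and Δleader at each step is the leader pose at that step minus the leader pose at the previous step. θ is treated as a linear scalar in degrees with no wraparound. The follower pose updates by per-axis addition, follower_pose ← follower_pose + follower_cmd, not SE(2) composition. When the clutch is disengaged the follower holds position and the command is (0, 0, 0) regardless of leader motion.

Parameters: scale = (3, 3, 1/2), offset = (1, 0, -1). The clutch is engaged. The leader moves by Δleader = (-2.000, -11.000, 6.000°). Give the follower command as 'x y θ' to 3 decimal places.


axis x: 3·-2.000 + 1 = -5.000
axis y: 3·-11.000 + 0 = -33.000
axis θ: 1/2·6.000 + -1 = 2.000

-5.000 -33.000 2.000


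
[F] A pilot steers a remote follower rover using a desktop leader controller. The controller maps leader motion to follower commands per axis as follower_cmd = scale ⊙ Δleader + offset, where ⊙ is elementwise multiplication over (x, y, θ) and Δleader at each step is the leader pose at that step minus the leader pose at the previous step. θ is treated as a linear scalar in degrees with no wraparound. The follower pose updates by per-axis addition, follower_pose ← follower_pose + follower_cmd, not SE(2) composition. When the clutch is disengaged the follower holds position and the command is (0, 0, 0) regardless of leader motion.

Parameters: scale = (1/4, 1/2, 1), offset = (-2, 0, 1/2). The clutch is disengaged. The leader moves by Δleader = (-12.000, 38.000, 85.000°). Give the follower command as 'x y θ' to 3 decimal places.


0.000 0.000 0.000

clutch disengaged → follower holds; cmd = (0, 0, 0)


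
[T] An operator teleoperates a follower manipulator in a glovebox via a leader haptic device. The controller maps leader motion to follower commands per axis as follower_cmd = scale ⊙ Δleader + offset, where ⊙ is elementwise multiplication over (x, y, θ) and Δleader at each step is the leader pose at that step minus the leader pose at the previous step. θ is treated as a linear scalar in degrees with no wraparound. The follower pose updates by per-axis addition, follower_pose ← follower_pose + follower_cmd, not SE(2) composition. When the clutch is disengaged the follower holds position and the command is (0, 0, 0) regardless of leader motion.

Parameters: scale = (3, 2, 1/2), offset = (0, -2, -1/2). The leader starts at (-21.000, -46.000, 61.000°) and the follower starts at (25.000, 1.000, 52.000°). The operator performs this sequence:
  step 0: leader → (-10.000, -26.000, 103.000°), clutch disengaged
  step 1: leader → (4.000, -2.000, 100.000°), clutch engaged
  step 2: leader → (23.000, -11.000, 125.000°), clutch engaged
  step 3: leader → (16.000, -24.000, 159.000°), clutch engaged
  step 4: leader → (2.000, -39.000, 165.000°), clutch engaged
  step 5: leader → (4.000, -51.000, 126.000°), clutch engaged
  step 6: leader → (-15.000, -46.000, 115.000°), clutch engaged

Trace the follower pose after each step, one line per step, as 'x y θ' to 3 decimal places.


step 0: Δleader=(11.000, 20.000, 42.000°), disengaged; cmd=(0,0,0) → follower holds at (25.000, 1.000, 52.000°)
step 1: Δleader=(14.000, 24.000, -3.000°), engaged; cmd=(42.000, 46.000, -2.000°) → follower=(67.000, 47.000, 50.000°)
step 2: Δleader=(19.000, -9.000, 25.000°), engaged; cmd=(57.000, -20.000, 12.000°) → follower=(124.000, 27.000, 62.000°)
step 3: Δleader=(-7.000, -13.000, 34.000°), engaged; cmd=(-21.000, -28.000, 16.500°) → follower=(103.000, -1.000, 78.500°)
step 4: Δleader=(-14.000, -15.000, 6.000°), engaged; cmd=(-42.000, -32.000, 2.500°) → follower=(61.000, -33.000, 81.000°)
step 5: Δleader=(2.000, -12.000, -39.000°), engaged; cmd=(6.000, -26.000, -20.000°) → follower=(67.000, -59.000, 61.000°)
step 6: Δleader=(-19.000, 5.000, -11.000°), engaged; cmd=(-57.000, 8.000, -6.000°) → follower=(10.000, -51.000, 55.000°)

25.000 1.000 52.000
67.000 47.000 50.000
124.000 27.000 62.000
103.000 -1.000 78.500
61.000 -33.000 81.000
67.000 -59.000 61.000
10.000 -51.000 55.000


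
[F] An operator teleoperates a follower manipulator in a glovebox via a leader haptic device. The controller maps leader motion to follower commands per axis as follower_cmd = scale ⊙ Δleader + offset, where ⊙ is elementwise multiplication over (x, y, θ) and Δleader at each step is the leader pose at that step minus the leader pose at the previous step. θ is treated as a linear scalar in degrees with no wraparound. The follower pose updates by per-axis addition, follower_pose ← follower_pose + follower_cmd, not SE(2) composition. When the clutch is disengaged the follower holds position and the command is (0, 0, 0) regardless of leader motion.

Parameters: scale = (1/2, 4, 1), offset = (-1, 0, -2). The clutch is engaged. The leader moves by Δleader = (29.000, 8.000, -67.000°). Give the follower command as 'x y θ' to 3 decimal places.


13.500 32.000 -69.000

axis x: 1/2·29.000 + -1 = 13.500
axis y: 4·8.000 + 0 = 32.000
axis θ: 1·-67.000 + -2 = -69.000


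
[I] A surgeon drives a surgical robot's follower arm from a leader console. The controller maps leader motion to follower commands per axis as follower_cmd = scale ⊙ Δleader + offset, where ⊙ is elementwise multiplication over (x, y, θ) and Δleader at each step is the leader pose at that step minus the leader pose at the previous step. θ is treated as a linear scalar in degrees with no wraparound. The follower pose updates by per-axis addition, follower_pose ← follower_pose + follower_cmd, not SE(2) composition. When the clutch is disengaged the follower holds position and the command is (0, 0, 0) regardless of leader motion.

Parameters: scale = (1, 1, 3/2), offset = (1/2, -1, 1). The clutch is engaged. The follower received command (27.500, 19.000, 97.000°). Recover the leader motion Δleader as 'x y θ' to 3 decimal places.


axis x: (27.500 − 1/2) / (1) = 27.000
axis y: (19.000 − -1) / (1) = 20.000
axis θ: (97.000 − 1) / (3/2) = 64.000

27.000 20.000 64.000


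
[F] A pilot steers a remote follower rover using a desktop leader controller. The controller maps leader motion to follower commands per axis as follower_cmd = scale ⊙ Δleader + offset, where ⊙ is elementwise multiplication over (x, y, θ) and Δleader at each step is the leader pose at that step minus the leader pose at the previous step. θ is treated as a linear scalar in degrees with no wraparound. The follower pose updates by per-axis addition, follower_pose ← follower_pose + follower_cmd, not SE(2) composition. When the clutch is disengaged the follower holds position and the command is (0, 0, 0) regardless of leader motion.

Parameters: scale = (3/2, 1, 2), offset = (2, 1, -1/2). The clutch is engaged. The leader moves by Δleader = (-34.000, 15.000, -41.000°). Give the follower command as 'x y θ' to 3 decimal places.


-49.000 16.000 -82.500

axis x: 3/2·-34.000 + 2 = -49.000
axis y: 1·15.000 + 1 = 16.000
axis θ: 2·-41.000 + -1/2 = -82.500


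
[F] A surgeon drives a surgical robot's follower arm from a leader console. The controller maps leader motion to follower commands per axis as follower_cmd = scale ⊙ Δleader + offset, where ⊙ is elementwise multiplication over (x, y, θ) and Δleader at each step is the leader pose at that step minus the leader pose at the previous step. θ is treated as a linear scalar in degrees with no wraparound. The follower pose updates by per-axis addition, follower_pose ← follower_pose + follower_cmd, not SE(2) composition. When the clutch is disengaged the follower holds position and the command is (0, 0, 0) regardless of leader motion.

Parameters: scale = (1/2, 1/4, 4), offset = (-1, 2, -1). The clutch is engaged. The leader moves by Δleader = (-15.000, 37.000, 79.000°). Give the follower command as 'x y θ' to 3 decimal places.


axis x: 1/2·-15.000 + -1 = -8.500
axis y: 1/4·37.000 + 2 = 11.250
axis θ: 4·79.000 + -1 = 315.000

-8.500 11.250 315.000


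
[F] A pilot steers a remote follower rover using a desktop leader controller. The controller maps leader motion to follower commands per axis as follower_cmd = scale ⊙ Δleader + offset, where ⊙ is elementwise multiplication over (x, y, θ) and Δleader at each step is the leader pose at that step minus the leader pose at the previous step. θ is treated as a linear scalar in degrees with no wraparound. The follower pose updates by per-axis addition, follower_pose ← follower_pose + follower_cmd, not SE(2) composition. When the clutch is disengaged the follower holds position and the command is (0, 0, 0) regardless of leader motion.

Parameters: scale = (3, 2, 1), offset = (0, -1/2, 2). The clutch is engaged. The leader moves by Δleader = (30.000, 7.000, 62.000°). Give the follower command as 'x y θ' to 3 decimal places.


90.000 13.500 64.000

axis x: 3·30.000 + 0 = 90.000
axis y: 2·7.000 + -1/2 = 13.500
axis θ: 1·62.000 + 2 = 64.000


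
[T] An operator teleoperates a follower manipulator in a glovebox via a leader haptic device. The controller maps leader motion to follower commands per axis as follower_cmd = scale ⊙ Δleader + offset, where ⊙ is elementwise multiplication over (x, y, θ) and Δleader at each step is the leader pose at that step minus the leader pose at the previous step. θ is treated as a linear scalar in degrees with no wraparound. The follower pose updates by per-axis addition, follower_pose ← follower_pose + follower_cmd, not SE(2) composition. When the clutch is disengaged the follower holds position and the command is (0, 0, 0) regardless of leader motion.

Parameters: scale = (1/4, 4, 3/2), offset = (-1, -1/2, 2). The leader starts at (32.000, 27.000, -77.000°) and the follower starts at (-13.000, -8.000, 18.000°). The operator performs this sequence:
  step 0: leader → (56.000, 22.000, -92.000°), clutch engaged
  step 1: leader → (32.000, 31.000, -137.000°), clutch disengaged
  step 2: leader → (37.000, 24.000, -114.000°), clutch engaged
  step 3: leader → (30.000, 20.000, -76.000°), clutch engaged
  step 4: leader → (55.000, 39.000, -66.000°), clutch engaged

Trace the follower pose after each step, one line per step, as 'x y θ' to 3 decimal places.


-8.000 -28.500 -2.500
-8.000 -28.500 -2.500
-7.750 -57.000 34.000
-10.500 -73.500 93.000
-5.250 2.000 110.000

step 0: Δleader=(24.000, -5.000, -15.000°), engaged; cmd=(5.000, -20.500, -20.500°) → follower=(-8.000, -28.500, -2.500°)
step 1: Δleader=(-24.000, 9.000, -45.000°), disengaged; cmd=(0,0,0) → follower holds at (-8.000, -28.500, -2.500°)
step 2: Δleader=(5.000, -7.000, 23.000°), engaged; cmd=(0.250, -28.500, 36.500°) → follower=(-7.750, -57.000, 34.000°)
step 3: Δleader=(-7.000, -4.000, 38.000°), engaged; cmd=(-2.750, -16.500, 59.000°) → follower=(-10.500, -73.500, 93.000°)
step 4: Δleader=(25.000, 19.000, 10.000°), engaged; cmd=(5.250, 75.500, 17.000°) → follower=(-5.250, 2.000, 110.000°)


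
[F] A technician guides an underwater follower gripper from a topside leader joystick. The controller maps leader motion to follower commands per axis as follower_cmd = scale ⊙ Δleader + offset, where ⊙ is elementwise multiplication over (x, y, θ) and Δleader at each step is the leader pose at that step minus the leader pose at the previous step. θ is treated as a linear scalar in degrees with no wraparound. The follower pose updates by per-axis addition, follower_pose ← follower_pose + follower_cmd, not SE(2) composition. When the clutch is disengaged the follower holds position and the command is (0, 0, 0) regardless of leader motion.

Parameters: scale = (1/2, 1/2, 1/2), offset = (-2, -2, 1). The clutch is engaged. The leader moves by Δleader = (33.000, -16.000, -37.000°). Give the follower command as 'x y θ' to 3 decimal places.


axis x: 1/2·33.000 + -2 = 14.500
axis y: 1/2·-16.000 + -2 = -10.000
axis θ: 1/2·-37.000 + 1 = -17.500

14.500 -10.000 -17.500


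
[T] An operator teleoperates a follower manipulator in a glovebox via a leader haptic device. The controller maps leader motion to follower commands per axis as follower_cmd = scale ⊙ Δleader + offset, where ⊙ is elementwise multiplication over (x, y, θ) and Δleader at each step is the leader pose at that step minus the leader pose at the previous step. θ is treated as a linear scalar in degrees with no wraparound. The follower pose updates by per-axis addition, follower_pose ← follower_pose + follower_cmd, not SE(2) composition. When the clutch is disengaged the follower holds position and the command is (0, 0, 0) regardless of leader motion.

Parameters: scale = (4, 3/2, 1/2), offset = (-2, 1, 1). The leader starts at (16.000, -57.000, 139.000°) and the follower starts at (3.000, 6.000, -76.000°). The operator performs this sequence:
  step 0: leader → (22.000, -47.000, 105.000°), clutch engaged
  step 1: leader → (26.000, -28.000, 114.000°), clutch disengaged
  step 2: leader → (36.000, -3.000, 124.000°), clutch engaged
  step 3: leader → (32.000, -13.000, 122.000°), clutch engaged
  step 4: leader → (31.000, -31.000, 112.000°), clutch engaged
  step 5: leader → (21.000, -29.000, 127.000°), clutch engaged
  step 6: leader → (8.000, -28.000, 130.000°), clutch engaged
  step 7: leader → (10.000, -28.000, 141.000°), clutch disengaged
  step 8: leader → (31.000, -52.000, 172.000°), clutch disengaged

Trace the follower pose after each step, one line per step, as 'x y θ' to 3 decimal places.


25.000 22.000 -92.000
25.000 22.000 -92.000
63.000 60.500 -86.000
45.000 46.500 -86.000
39.000 20.500 -90.000
-3.000 24.500 -81.500
-57.000 27.000 -79.000
-57.000 27.000 -79.000
-57.000 27.000 -79.000

step 0: Δleader=(6.000, 10.000, -34.000°), engaged; cmd=(22.000, 16.000, -16.000°) → follower=(25.000, 22.000, -92.000°)
step 1: Δleader=(4.000, 19.000, 9.000°), disengaged; cmd=(0,0,0) → follower holds at (25.000, 22.000, -92.000°)
step 2: Δleader=(10.000, 25.000, 10.000°), engaged; cmd=(38.000, 38.500, 6.000°) → follower=(63.000, 60.500, -86.000°)
step 3: Δleader=(-4.000, -10.000, -2.000°), engaged; cmd=(-18.000, -14.000, 0.000°) → follower=(45.000, 46.500, -86.000°)
step 4: Δleader=(-1.000, -18.000, -10.000°), engaged; cmd=(-6.000, -26.000, -4.000°) → follower=(39.000, 20.500, -90.000°)
step 5: Δleader=(-10.000, 2.000, 15.000°), engaged; cmd=(-42.000, 4.000, 8.500°) → follower=(-3.000, 24.500, -81.500°)
step 6: Δleader=(-13.000, 1.000, 3.000°), engaged; cmd=(-54.000, 2.500, 2.500°) → follower=(-57.000, 27.000, -79.000°)
step 7: Δleader=(2.000, 0.000, 11.000°), disengaged; cmd=(0,0,0) → follower holds at (-57.000, 27.000, -79.000°)
step 8: Δleader=(21.000, -24.000, 31.000°), disengaged; cmd=(0,0,0) → follower holds at (-57.000, 27.000, -79.000°)


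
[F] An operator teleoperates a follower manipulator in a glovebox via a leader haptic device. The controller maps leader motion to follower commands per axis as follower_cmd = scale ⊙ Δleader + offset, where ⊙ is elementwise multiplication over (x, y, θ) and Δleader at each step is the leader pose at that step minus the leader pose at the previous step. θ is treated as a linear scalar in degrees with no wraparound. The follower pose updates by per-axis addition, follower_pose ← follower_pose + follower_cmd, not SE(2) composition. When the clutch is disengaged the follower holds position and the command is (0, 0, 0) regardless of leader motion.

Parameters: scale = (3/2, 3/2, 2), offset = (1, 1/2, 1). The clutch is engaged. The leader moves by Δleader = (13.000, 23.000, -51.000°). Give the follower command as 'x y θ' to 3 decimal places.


20.500 35.000 -101.000

axis x: 3/2·13.000 + 1 = 20.500
axis y: 3/2·23.000 + 1/2 = 35.000
axis θ: 2·-51.000 + 1 = -101.000


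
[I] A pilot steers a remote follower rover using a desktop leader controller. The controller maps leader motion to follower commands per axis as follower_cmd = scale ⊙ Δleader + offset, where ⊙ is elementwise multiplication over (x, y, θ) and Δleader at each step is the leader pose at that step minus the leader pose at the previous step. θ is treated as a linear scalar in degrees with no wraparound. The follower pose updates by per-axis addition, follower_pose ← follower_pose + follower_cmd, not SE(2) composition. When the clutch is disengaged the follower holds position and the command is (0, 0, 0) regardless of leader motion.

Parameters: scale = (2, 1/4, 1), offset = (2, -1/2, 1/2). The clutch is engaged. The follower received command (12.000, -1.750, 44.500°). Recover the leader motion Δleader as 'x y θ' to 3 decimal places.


5.000 -5.000 44.000

axis x: (12.000 − 2) / (2) = 5.000
axis y: (-1.750 − -1/2) / (1/4) = -5.000
axis θ: (44.500 − 1/2) / (1) = 44.000


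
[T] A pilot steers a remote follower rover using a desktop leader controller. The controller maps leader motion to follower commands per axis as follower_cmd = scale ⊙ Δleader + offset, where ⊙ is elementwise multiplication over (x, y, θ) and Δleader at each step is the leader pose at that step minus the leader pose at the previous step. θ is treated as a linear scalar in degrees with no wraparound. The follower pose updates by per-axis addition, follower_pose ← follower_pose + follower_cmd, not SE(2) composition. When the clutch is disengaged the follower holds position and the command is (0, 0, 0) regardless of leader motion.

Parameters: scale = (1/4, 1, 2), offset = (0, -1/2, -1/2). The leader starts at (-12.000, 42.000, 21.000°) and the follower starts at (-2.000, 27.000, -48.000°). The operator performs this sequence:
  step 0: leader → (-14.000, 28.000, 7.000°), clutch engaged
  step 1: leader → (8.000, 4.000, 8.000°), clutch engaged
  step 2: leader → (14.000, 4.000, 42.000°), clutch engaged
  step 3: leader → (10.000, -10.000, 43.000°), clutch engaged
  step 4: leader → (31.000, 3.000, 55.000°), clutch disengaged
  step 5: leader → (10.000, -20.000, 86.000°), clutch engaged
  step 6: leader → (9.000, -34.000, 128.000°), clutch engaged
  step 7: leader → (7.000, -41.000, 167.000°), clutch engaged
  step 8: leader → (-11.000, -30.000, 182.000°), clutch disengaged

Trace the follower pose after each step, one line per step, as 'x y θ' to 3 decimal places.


step 0: Δleader=(-2.000, -14.000, -14.000°), engaged; cmd=(-0.500, -14.500, -28.500°) → follower=(-2.500, 12.500, -76.500°)
step 1: Δleader=(22.000, -24.000, 1.000°), engaged; cmd=(5.500, -24.500, 1.500°) → follower=(3.000, -12.000, -75.000°)
step 2: Δleader=(6.000, 0.000, 34.000°), engaged; cmd=(1.500, -0.500, 67.500°) → follower=(4.500, -12.500, -7.500°)
step 3: Δleader=(-4.000, -14.000, 1.000°), engaged; cmd=(-1.000, -14.500, 1.500°) → follower=(3.500, -27.000, -6.000°)
step 4: Δleader=(21.000, 13.000, 12.000°), disengaged; cmd=(0,0,0) → follower holds at (3.500, -27.000, -6.000°)
step 5: Δleader=(-21.000, -23.000, 31.000°), engaged; cmd=(-5.250, -23.500, 61.500°) → follower=(-1.750, -50.500, 55.500°)
step 6: Δleader=(-1.000, -14.000, 42.000°), engaged; cmd=(-0.250, -14.500, 83.500°) → follower=(-2.000, -65.000, 139.000°)
step 7: Δleader=(-2.000, -7.000, 39.000°), engaged; cmd=(-0.500, -7.500, 77.500°) → follower=(-2.500, -72.500, 216.500°)
step 8: Δleader=(-18.000, 11.000, 15.000°), disengaged; cmd=(0,0,0) → follower holds at (-2.500, -72.500, 216.500°)

-2.500 12.500 -76.500
3.000 -12.000 -75.000
4.500 -12.500 -7.500
3.500 -27.000 -6.000
3.500 -27.000 -6.000
-1.750 -50.500 55.500
-2.000 -65.000 139.000
-2.500 -72.500 216.500
-2.500 -72.500 216.500
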